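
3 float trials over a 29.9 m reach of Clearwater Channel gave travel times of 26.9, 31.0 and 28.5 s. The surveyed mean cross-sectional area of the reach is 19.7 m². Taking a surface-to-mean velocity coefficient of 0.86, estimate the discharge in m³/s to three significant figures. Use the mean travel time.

17.6 m³/s

t̄ = (26.9 + 31.0 + 28.5) / 3 = 28.8 s
v_surface = L / t̄ = 29.9 / 28.8 = 1.038 m/s
v_mean = 0.86 × 1.038 = 0.8928 m/s
Q = A × v_mean = 19.7 × 0.8928 = 17.59 m³/s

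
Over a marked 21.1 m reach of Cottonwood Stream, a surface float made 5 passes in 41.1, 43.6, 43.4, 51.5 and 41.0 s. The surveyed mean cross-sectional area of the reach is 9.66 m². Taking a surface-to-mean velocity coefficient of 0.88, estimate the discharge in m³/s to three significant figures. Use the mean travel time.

t̄ = (41.1 + 43.6 + 43.4 + 51.5 + 41.0) / 5 = 44.12 s
v_surface = L / t̄ = 21.1 / 44.12 = 0.4782 m/s
v_mean = 0.88 × 0.4782 = 0.4209 m/s
Q = A × v_mean = 9.66 × 0.4209 = 4.065 m³/s

4.07 m³/s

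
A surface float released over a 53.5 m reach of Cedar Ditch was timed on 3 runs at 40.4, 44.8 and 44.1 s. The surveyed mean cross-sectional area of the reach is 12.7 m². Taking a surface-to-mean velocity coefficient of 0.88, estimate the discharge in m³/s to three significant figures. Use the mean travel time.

13.9 m³/s

t̄ = (40.4 + 44.8 + 44.1) / 3 = 43.1 s
v_surface = L / t̄ = 53.5 / 43.1 = 1.241 m/s
v_mean = 0.88 × 1.241 = 1.092 m/s
Q = A × v_mean = 12.7 × 1.092 = 13.87 m³/s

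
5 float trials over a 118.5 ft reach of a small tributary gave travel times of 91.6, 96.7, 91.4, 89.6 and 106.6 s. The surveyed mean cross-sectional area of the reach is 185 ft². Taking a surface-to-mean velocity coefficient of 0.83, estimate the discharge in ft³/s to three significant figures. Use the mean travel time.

t̄ = (91.6 + 96.7 + 91.4 + 89.6 + 106.6) / 5 = 95.18 s
v_surface = L / t̄ = 118.5 / 95.18 = 1.245 ft/s
v_mean = 0.83 × 1.245 = 1.033 ft/s
Q = A × v_mean = 185 × 1.033 = 191.2 ft³/s

191 ft³/s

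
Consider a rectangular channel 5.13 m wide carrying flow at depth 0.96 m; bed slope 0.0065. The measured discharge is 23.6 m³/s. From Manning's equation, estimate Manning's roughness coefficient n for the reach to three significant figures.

0.0132

A = b·y = 5.13 × 0.96 = 4.925 m²
P = b + 2y = 5.13 + 2×0.96 = 7.050 m
R = A/P = 4.925/7.050 = 0.6986 m
n = (1/Q)·A·R^(2/3)·S^(1/2) = (1/23.6) × 4.925 × 0.7873 × 0.08062 = 0.01325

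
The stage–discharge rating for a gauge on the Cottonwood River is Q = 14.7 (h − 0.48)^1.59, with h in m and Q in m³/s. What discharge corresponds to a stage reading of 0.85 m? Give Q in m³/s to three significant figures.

3.03 m³/s

Q = 14.7 × (0.85 − 0.48)^1.59 = 14.7 × 0.37^1.59 = 3.025 m³/s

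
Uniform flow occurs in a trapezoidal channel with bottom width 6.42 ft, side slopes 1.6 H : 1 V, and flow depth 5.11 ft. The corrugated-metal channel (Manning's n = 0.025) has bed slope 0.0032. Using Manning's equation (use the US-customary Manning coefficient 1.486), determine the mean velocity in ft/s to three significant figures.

6.84 ft/s

A = (b + z·y)·y = (6.42 + 1.6×5.11)×5.11 = 74.59 ft²
P = b + 2y√(1+z²) = 6.42 + 2×5.11×√(1+1.6²) = 25.70 ft
R = A/P = 74.59/25.70 = 2.902 ft
Q = (1.486/n)·A·R^(2/3)·S^(1/2) = (1.486/0.025) × 74.59 × 2.902^(2/3) × 0.0032^(1/2) = 510.2 ft³/s
V = Q/A = 510.2/74.59 = 6.841 ft/s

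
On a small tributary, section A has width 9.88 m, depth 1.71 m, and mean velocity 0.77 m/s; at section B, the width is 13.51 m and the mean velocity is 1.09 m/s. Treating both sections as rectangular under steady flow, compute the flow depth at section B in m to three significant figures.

Q = A₁V₁ = (9.88×1.71) × 0.77 = 13.01 m³/s
d₂ = Q/(b₂ V₂) = 13.01/(13.51×1.09) = 0.8834 m

0.883 m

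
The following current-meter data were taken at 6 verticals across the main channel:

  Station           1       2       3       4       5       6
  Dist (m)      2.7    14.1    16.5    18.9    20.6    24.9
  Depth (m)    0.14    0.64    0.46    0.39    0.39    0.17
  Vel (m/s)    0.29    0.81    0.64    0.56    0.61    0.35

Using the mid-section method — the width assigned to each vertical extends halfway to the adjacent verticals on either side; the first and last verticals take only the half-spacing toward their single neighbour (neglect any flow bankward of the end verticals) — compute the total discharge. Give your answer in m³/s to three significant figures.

5.80 m³/s

w_1 = (14.1 − 2.7)/2 = 5.7 m; q_1 = 0.29 × 0.14 × 5.7 = 0.2314 m³/s
w_2 = (16.5 − 2.7)/2 = 6.9 m; q_2 = 0.81 × 0.64 × 6.9 = 3.577 m³/s
w_3 = (18.9 − 14.1)/2 = 2.4 m; q_3 = 0.64 × 0.46 × 2.4 = 0.7066 m³/s
w_4 = (20.6 − 16.5)/2 = 2.05 m; q_4 = 0.56 × 0.39 × 2.05 = 0.4477 m³/s
w_5 = (24.9 − 18.9)/2 = 3 m; q_5 = 0.61 × 0.39 × 3 = 0.7137 m³/s
w_6 = (24.9 − 20.6)/2 = 2.15 m; q_6 = 0.35 × 0.17 × 2.15 = 0.1279 m³/s
Q = Σ qᵢ = 5.804 m³/s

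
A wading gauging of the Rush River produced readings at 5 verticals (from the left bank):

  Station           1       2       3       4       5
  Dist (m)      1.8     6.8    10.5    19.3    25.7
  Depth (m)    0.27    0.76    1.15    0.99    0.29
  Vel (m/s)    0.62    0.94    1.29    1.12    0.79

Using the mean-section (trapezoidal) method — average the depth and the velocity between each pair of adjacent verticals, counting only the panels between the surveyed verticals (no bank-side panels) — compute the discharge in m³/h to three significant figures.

Panel 1-2: Δb = 5 m, d̄ = (0.27+0.76)/2 = 0.515, v̄ = (0.62+0.94)/2 = 0.78 → q = 5×0.515×0.78 = 2.009 m³/s
Panel 2-3: Δb = 3.7 m, d̄ = (0.76+1.15)/2 = 0.955, v̄ = (0.94+1.29)/2 = 1.115 → q = 3.7×0.955×1.115 = 3.940 m³/s
Panel 3-4: Δb = 8.8 m, d̄ = (1.15+0.99)/2 = 1.07, v̄ = (1.29+1.12)/2 = 1.205 → q = 8.8×1.07×1.205 = 11.35 m³/s
Panel 4-5: Δb = 6.4 m, d̄ = (0.99+0.29)/2 = 0.64, v̄ = (1.12+0.79)/2 = 0.955 → q = 6.4×0.64×0.955 = 3.912 m³/s
Q = Σ q = 21.21 m³/s
= 21.21 × 3600 = 76340 m³/h

76300 m³/h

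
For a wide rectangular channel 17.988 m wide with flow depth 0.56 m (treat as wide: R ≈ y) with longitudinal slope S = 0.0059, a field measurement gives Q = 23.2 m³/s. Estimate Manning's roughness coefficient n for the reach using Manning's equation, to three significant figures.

0.0227

A = b·y = 17.988 × 0.56 = 10.07 m²
Wide channel: R ≈ y = 0.56 m
n = (1/Q)·A·R^(2/3)·S^(1/2) = (1/23.2) × 10.07 × 0.6794 × 0.07681 = 0.02266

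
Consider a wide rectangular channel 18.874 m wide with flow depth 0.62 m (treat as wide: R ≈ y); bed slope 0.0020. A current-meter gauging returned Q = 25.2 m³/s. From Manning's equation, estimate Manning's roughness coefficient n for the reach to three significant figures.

A = b·y = 18.874 × 0.62 = 11.70 m²
Wide channel: R ≈ y = 0.62 m
n = (1/Q)·A·R^(2/3)·S^(1/2) = (1/25.2) × 11.70 × 0.7271 × 0.04472 = 0.01510

0.0151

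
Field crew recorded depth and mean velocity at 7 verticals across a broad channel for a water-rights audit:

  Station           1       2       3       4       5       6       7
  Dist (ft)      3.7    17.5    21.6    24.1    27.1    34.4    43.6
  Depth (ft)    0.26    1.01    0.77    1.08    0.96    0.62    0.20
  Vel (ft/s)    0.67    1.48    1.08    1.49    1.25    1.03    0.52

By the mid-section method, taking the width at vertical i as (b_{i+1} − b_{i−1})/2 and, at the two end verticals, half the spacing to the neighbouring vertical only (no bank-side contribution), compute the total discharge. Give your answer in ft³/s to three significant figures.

w_1 = (17.5 − 3.7)/2 = 6.9 ft; q_1 = 0.67 × 0.26 × 6.9 = 1.202 ft³/s
w_2 = (21.6 − 3.7)/2 = 8.95 ft; q_2 = 1.48 × 1.01 × 8.95 = 13.38 ft³/s
w_3 = (24.1 − 17.5)/2 = 3.3 ft; q_3 = 1.08 × 0.77 × 3.3 = 2.744 ft³/s
w_4 = (27.1 − 21.6)/2 = 2.75 ft; q_4 = 1.49 × 1.08 × 2.75 = 4.425 ft³/s
w_5 = (34.4 − 24.1)/2 = 5.15 ft; q_5 = 1.25 × 0.96 × 5.15 = 6.180 ft³/s
w_6 = (43.6 − 27.1)/2 = 8.25 ft; q_6 = 1.03 × 0.62 × 8.25 = 5.268 ft³/s
w_7 = (43.6 − 34.4)/2 = 4.6 ft; q_7 = 0.52 × 0.20 × 4.6 = 0.4784 ft³/s
Q = Σ qᵢ = 33.68 ft³/s

33.7 ft³/s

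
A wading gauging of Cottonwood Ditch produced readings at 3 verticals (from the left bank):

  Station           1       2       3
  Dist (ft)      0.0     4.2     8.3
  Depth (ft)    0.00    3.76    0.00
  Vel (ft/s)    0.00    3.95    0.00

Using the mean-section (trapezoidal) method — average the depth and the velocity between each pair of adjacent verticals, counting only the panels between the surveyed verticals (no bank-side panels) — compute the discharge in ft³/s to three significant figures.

30.8 ft³/s

Panel 1-2: Δb = 4.2 ft, d̄ = (0.00+3.76)/2 = 1.88, v̄ = (0.00+3.95)/2 = 1.975 → q = 4.2×1.88×1.975 = 15.59 ft³/s
Panel 2-3: Δb = 4.1 ft, d̄ = (3.76+0.00)/2 = 1.88, v̄ = (3.95+0.00)/2 = 1.975 → q = 4.1×1.88×1.975 = 15.22 ft³/s
Q = Σ q = 30.82 ft³/s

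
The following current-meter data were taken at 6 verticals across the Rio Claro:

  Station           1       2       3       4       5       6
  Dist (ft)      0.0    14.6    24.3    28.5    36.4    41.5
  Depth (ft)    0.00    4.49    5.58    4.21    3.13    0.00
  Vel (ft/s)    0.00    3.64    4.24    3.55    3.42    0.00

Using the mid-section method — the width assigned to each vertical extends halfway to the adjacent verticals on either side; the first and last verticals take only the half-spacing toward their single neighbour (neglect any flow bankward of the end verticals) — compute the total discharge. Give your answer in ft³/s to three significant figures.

w_2 = (24.3 − 0.0)/2 = 12.15 ft; q_2 = 3.64 × 4.49 × 12.15 = 198.6 ft³/s
w_3 = (28.5 − 14.6)/2 = 6.95 ft; q_3 = 4.24 × 5.58 × 6.95 = 164.4 ft³/s
w_4 = (36.4 − 24.3)/2 = 6.05 ft; q_4 = 3.55 × 4.21 × 6.05 = 90.42 ft³/s
w_5 = (41.5 − 28.5)/2 = 6.5 ft; q_5 = 3.42 × 3.13 × 6.5 = 69.58 ft³/s
Stations 1, 6 contribute zero (depth or velocity is 0).
Q = Σ qᵢ = 523.0 ft³/s

523 ft³/s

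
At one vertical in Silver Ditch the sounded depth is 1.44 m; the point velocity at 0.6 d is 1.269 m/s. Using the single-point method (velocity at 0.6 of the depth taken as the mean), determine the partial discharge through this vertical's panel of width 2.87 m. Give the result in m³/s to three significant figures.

v̄ = v₀.₆ = 1.269 m/s
q = v̄ × d × w = 1.269 × 1.44 × 2.87 = 5.245 m³/s

5.24 m³/s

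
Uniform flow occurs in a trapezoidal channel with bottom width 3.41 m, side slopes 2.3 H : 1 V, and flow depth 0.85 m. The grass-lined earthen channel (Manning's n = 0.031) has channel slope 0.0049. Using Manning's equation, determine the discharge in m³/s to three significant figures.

7.28 m³/s

A = (b + z·y)·y = (3.41 + 2.3×0.85)×0.85 = 4.560 m²
P = b + 2y√(1+z²) = 3.41 + 2×0.85×√(1+2.3²) = 7.674 m
R = A/P = 4.560/7.674 = 0.5943 m
Q = (1/n)·A·R^(2/3)·S^(1/2) = (1/0.031) × 4.560 × 0.5943^(2/3) × 0.0049^(1/2) = 7.279 m³/s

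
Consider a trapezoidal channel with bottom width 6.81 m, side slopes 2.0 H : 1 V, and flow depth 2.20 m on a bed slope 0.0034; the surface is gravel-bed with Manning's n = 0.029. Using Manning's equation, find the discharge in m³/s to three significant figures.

64.4 m³/s

A = (b + z·y)·y = (6.81 + 2.0×2.20)×2.20 = 24.66 m²
P = b + 2y√(1+z²) = 6.81 + 2×2.20×√(1+2.0²) = 16.65 m
R = A/P = 24.66/16.65 = 1.481 m
Q = (1/n)·A·R^(2/3)·S^(1/2) = (1/0.029) × 24.66 × 1.481^(2/3) × 0.0034^(1/2) = 64.44 m³/s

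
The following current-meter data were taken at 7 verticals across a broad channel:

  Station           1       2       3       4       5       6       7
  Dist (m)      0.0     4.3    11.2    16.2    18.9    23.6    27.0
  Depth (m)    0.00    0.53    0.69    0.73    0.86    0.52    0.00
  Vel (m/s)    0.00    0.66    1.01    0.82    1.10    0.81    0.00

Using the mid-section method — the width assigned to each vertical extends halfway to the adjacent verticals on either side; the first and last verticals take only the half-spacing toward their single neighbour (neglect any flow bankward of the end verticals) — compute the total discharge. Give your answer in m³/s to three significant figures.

w_2 = (11.2 − 0.0)/2 = 5.6 m; q_2 = 0.66 × 0.53 × 5.6 = 1.959 m³/s
w_3 = (16.2 − 4.3)/2 = 5.95 m; q_3 = 1.01 × 0.69 × 5.95 = 4.147 m³/s
w_4 = (18.9 − 11.2)/2 = 3.85 m; q_4 = 0.82 × 0.73 × 3.85 = 2.305 m³/s
w_5 = (23.6 − 16.2)/2 = 3.7 m; q_5 = 1.10 × 0.86 × 3.7 = 3.500 m³/s
w_6 = (27.0 − 18.9)/2 = 4.05 m; q_6 = 0.81 × 0.52 × 4.05 = 1.706 m³/s
Stations 1, 7 contribute zero (depth or velocity is 0).
Q = Σ qᵢ = 13.62 m³/s

13.6 m³/s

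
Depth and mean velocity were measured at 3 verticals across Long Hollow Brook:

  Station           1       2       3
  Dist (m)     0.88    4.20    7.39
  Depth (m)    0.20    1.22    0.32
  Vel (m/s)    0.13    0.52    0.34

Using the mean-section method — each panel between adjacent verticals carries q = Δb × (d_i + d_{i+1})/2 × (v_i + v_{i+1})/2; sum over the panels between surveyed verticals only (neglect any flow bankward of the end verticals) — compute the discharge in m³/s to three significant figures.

Panel 1-2: Δb = 3.32 m, d̄ = (0.20+1.22)/2 = 0.71, v̄ = (0.13+0.52)/2 = 0.325 → q = 3.32×0.71×0.325 = 0.7661 m³/s
Panel 2-3: Δb = 3.19 m, d̄ = (1.22+0.32)/2 = 0.77, v̄ = (0.52+0.34)/2 = 0.43 → q = 3.19×0.77×0.43 = 1.056 m³/s
Q = Σ q = 1.822 m³/s

1.82 m³/s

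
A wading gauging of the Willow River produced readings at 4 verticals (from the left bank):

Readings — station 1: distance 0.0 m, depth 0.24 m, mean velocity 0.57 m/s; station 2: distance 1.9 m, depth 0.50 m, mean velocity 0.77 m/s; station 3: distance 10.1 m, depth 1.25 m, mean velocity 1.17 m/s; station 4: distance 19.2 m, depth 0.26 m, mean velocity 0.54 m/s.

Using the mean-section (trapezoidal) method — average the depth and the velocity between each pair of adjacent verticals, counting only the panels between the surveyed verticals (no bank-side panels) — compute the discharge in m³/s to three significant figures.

13.3 m³/s

Panel 1-2: Δb = 1.9 m, d̄ = (0.24+0.50)/2 = 0.37, v̄ = (0.57+0.77)/2 = 0.67 → q = 1.9×0.37×0.67 = 0.4710 m³/s
Panel 2-3: Δb = 8.2 m, d̄ = (0.50+1.25)/2 = 0.875, v̄ = (0.77+1.17)/2 = 0.97 → q = 8.2×0.875×0.97 = 6.960 m³/s
Panel 3-4: Δb = 9.1 m, d̄ = (1.25+0.26)/2 = 0.755, v̄ = (1.17+0.54)/2 = 0.855 → q = 9.1×0.755×0.855 = 5.874 m³/s
Q = Σ q = 13.31 m³/s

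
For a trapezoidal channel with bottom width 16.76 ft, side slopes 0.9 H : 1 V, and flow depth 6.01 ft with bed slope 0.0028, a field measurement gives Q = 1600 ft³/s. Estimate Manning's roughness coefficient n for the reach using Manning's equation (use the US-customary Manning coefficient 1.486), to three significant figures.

0.0166

A = (b + z·y)·y = (16.76 + 0.9×6.01)×6.01 = 133.2 ft²
P = b + 2y√(1+z²) = 16.76 + 2×6.01×√(1+0.9²) = 32.93 ft
R = A/P = 133.2/32.93 = 4.046 ft
n = (1.486/Q)·A·R^(2/3)·S^(1/2) = (1.486/1600) × 133.2 × 2.539 × 0.05292 = 0.01663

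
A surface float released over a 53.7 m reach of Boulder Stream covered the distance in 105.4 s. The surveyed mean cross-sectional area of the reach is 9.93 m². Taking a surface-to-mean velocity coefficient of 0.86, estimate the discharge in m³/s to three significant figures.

v_surface = L / t̄ = 53.7 / 105.4 = 0.5095 m/s
v_mean = 0.86 × 0.5095 = 0.4382 m/s
Q = A × v_mean = 9.93 × 0.4382 = 4.351 m³/s

4.35 m³/s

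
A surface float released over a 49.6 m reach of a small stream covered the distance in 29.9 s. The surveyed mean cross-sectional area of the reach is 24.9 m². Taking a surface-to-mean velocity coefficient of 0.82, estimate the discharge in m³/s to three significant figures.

v_surface = L / t̄ = 49.6 / 29.9 = 1.659 m/s
v_mean = 0.82 × 1.659 = 1.360 m/s
Q = A × v_mean = 24.9 × 1.360 = 33.87 m³/s

33.9 m³/s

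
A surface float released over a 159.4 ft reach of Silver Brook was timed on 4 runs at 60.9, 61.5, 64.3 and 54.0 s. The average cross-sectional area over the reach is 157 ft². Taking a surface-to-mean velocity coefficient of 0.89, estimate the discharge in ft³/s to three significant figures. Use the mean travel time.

370 ft³/s

t̄ = (60.9 + 61.5 + 64.3 + 54.0) / 4 = 60.175 s
v_surface = L / t̄ = 159.4 / 60.175 = 2.649 ft/s
v_mean = 0.89 × 2.649 = 2.358 ft/s
Q = A × v_mean = 157 × 2.358 = 370.1 ft³/s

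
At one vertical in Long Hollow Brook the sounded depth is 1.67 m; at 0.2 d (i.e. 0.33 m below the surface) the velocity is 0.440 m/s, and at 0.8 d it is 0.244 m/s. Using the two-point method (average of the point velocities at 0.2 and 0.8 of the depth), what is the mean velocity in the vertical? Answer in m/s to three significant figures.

v̄ = (0.440 + 0.244) / 2 = 0.3420 m/s

0.342 m/s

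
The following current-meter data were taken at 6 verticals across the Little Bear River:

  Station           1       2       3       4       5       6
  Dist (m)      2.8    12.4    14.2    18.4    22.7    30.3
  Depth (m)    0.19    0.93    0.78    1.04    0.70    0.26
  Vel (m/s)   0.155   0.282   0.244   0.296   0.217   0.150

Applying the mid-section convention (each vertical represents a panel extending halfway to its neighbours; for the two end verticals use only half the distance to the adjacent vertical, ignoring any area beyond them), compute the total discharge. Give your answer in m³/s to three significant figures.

4.57 m³/s

w_1 = (12.4 − 2.8)/2 = 4.8 m; q_1 = 0.155 × 0.19 × 4.8 = 0.1414 m³/s
w_2 = (14.2 − 2.8)/2 = 5.7 m; q_2 = 0.282 × 0.93 × 5.7 = 1.495 m³/s
w_3 = (18.4 − 12.4)/2 = 3 m; q_3 = 0.244 × 0.78 × 3 = 0.5710 m³/s
w_4 = (22.7 − 14.2)/2 = 4.25 m; q_4 = 0.296 × 1.04 × 4.25 = 1.308 m³/s
w_5 = (30.3 − 18.4)/2 = 5.95 m; q_5 = 0.217 × 0.70 × 5.95 = 0.9038 m³/s
w_6 = (30.3 − 22.7)/2 = 3.8 m; q_6 = 0.150 × 0.26 × 3.8 = 0.1482 m³/s
Q = Σ qᵢ = 4.568 m³/s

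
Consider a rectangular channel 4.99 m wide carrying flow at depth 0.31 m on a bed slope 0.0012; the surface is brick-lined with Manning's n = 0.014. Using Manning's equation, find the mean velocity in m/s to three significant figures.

A = b·y = 4.99 × 0.31 = 1.547 m²
P = b + 2y = 4.99 + 2×0.31 = 5.610 m
R = A/P = 1.547/5.610 = 0.2757 m
Q = (1/n)·A·R^(2/3)·S^(1/2) = (1/0.014) × 1.547 × 0.2757^(2/3) × 0.0012^(1/2) = 1.622 m³/s
V = Q/A = 1.622/1.547 = 1.048 m/s

1.05 m/s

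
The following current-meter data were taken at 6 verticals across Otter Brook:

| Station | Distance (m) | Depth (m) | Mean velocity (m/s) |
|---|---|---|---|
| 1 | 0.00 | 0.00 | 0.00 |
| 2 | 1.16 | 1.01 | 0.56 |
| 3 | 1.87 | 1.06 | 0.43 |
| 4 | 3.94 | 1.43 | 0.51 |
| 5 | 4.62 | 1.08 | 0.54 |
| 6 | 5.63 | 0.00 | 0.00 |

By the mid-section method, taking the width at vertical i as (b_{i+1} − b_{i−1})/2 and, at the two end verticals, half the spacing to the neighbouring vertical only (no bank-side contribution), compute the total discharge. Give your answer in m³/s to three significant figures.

w_2 = (1.87 − 0.00)/2 = 0.935 m; q_2 = 0.56 × 1.01 × 0.935 = 0.5288 m³/s
w_3 = (3.94 − 1.16)/2 = 1.39 m; q_3 = 0.43 × 1.06 × 1.39 = 0.6336 m³/s
w_4 = (4.62 − 1.87)/2 = 1.375 m; q_4 = 0.51 × 1.43 × 1.375 = 1.003 m³/s
w_5 = (5.63 − 3.94)/2 = 0.845 m; q_5 = 0.54 × 1.08 × 0.845 = 0.4928 m³/s
Stations 1, 6 contribute zero (depth or velocity is 0).
Q = Σ qᵢ = 2.658 m³/s

2.66 m³/s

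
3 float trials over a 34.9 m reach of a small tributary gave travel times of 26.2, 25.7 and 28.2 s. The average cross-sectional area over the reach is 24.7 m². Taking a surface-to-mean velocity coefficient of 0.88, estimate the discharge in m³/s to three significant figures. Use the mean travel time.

28.4 m³/s

t̄ = (26.2 + 25.7 + 28.2) / 3 = 26.7 s
v_surface = L / t̄ = 34.9 / 26.7 = 1.307 m/s
v_mean = 0.88 × 1.307 = 1.150 m/s
Q = A × v_mean = 24.7 × 1.150 = 28.41 m³/s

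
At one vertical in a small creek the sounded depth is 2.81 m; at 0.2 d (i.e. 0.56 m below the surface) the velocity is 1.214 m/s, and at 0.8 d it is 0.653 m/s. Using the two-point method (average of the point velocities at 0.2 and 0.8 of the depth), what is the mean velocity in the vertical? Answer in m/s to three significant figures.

0.934 m/s

v̄ = (1.214 + 0.653) / 2 = 0.9335 m/s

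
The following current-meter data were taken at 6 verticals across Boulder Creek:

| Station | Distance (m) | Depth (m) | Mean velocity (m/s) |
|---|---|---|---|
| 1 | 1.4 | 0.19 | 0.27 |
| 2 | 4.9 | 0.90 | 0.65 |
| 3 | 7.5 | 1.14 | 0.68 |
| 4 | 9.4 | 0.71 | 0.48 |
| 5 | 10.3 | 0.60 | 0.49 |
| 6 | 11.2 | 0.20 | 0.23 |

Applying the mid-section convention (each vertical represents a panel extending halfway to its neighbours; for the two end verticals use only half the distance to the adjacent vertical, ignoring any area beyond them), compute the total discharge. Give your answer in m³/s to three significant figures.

w_1 = (4.9 − 1.4)/2 = 1.75 m; q_1 = 0.27 × 0.19 × 1.75 = 0.08978 m³/s
w_2 = (7.5 − 1.4)/2 = 3.05 m; q_2 = 0.65 × 0.90 × 3.05 = 1.784 m³/s
w_3 = (9.4 − 4.9)/2 = 2.25 m; q_3 = 0.68 × 1.14 × 2.25 = 1.744 m³/s
w_4 = (10.3 − 7.5)/2 = 1.4 m; q_4 = 0.48 × 0.71 × 1.4 = 0.4771 m³/s
w_5 = (11.2 − 9.4)/2 = 0.9 m; q_5 = 0.49 × 0.60 × 0.9 = 0.2646 m³/s
w_6 = (11.2 − 10.3)/2 = 0.45 m; q_6 = 0.23 × 0.20 × 0.45 = 0.02070 m³/s
Q = Σ qᵢ = 4.381 m³/s

4.38 m³/s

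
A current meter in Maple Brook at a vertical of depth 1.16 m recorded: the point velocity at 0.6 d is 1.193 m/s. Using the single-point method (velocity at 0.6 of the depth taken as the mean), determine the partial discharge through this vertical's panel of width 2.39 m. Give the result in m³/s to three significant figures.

3.31 m³/s

v̄ = v₀.₆ = 1.193 m/s
q = v̄ × d × w = 1.193 × 1.16 × 2.39 = 3.307 m³/s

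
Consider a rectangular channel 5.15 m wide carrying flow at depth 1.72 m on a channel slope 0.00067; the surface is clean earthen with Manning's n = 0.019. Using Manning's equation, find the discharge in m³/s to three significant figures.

12.3 m³/s

A = b·y = 5.15 × 1.72 = 8.858 m²
P = b + 2y = 5.15 + 2×1.72 = 8.590 m
R = A/P = 8.858/8.590 = 1.031 m
Q = (1/n)·A·R^(2/3)·S^(1/2) = (1/0.019) × 8.858 × 1.031^(2/3) × 0.00067^(1/2) = 12.32 m³/s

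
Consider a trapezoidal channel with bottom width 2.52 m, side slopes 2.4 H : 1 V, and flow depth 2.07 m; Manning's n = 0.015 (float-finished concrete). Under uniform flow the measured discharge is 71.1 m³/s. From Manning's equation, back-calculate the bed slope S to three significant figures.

A = (b + z·y)·y = (2.52 + 2.4×2.07)×2.07 = 15.50 m²
P = b + 2y√(1+z²) = 2.52 + 2×2.07×√(1+2.4²) = 13.28 m
R = A/P = 15.50/13.28 = 1.167 m
S = (Q·n / (1·A·R^(2/3)))² = (71.1×0.015 / (1×15.50×1.108))² = 0.003854

0.00385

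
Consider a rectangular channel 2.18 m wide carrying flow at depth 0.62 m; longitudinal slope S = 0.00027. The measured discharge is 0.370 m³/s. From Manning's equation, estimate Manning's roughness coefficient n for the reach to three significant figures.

A = b·y = 2.18 × 0.62 = 1.352 m²
P = b + 2y = 2.18 + 2×0.62 = 3.420 m
R = A/P = 1.352/3.420 = 0.3952 m
n = (1/Q)·A·R^(2/3)·S^(1/2) = (1/0.370) × 1.352 × 0.5385 × 0.01643 = 0.03233

0.0323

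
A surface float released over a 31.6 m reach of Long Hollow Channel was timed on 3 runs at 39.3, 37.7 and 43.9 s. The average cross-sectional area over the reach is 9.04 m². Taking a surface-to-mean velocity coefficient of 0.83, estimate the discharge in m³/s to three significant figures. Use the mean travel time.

5.88 m³/s

t̄ = (39.3 + 37.7 + 43.9) / 3 = 40.3 s
v_surface = L / t̄ = 31.6 / 40.3 = 0.7841 m/s
v_mean = 0.83 × 0.7841 = 0.6508 m/s
Q = A × v_mean = 9.04 × 0.6508 = 5.883 m³/s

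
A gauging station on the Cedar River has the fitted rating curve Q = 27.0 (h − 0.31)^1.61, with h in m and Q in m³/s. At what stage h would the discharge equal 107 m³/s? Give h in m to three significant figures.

2.66 m

h − h₀ = (Q/C)^(1/b) = (107/27.0)^(1/1.61) = 2.352 m
h = 0.31 + 2.352 = 2.662 m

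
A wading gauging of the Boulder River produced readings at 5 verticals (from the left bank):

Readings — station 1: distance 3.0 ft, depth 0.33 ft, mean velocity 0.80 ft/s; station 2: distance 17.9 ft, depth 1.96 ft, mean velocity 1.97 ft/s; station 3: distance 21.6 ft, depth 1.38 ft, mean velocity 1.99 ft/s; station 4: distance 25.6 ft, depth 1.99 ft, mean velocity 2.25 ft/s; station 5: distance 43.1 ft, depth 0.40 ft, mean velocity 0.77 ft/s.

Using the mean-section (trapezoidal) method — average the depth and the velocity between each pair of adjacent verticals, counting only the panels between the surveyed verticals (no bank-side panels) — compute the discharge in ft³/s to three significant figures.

81.7 ft³/s

Panel 1-2: Δb = 14.9 ft, d̄ = (0.33+1.96)/2 = 1.145, v̄ = (0.80+1.97)/2 = 1.385 → q = 14.9×1.145×1.385 = 23.63 ft³/s
Panel 2-3: Δb = 3.7 ft, d̄ = (1.96+1.38)/2 = 1.67, v̄ = (1.97+1.99)/2 = 1.98 → q = 3.7×1.67×1.98 = 12.23 ft³/s
Panel 3-4: Δb = 4 ft, d̄ = (1.38+1.99)/2 = 1.685, v̄ = (1.99+2.25)/2 = 2.12 → q = 4×1.685×2.12 = 14.29 ft³/s
Panel 4-5: Δb = 17.5 ft, d̄ = (1.99+0.40)/2 = 1.195, v̄ = (2.25+0.77)/2 = 1.51 → q = 17.5×1.195×1.51 = 31.58 ft³/s
Q = Σ q = 81.73 ft³/s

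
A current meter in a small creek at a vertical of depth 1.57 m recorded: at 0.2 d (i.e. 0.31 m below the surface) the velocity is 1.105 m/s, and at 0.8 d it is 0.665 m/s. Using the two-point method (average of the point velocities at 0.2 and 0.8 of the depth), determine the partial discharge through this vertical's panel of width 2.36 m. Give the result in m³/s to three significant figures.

v̄ = (1.105 + 0.665) / 2 = 0.8850 m/s
q = v̄ × d × w = 0.8850 × 1.57 × 2.36 = 3.279 m³/s

3.28 m³/s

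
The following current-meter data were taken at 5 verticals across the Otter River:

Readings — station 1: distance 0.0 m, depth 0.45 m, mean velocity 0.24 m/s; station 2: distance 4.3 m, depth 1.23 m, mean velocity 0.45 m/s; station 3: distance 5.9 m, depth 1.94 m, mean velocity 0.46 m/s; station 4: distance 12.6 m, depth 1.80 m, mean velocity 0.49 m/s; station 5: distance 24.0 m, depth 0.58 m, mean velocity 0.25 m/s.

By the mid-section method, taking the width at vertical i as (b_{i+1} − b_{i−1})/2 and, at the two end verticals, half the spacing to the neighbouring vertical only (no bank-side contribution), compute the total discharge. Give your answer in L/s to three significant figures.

14400 L/s

w_1 = (4.3 − 0.0)/2 = 2.15 m; q_1 = 0.24 × 0.45 × 2.15 = 0.2322 m³/s
w_2 = (5.9 − 0.0)/2 = 2.95 m; q_2 = 0.45 × 1.23 × 2.95 = 1.633 m³/s
w_3 = (12.6 − 4.3)/2 = 4.15 m; q_3 = 0.46 × 1.94 × 4.15 = 3.703 m³/s
w_4 = (24.0 − 5.9)/2 = 9.05 m; q_4 = 0.49 × 1.80 × 9.05 = 7.982 m³/s
w_5 = (24.0 − 12.6)/2 = 5.7 m; q_5 = 0.25 × 0.58 × 5.7 = 0.8265 m³/s
Q = Σ qᵢ = 14.38 m³/s
= 14.38 × 1000 = 14380 L/s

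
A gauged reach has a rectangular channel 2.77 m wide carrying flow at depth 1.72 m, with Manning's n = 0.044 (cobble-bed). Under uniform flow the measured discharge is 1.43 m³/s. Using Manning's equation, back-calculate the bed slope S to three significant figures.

A = b·y = 2.77 × 1.72 = 4.764 m²
P = b + 2y = 2.77 + 2×1.72 = 6.210 m
R = A/P = 4.764/6.210 = 0.7672 m
S = (Q·n / (1·A·R^(2/3)))² = (1.43×0.044 / (1×4.764×0.8381))² = 0.0002483

0.000248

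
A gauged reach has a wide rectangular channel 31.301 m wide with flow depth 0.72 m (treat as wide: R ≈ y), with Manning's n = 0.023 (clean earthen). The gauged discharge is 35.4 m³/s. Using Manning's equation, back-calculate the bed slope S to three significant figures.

A = b·y = 31.301 × 0.72 = 22.54 m²
Wide channel: R ≈ y = 0.72 m
S = (Q·n / (1·A·R^(2/3)))² = (35.4×0.023 / (1×22.54×0.8033))² = 0.002023

0.00202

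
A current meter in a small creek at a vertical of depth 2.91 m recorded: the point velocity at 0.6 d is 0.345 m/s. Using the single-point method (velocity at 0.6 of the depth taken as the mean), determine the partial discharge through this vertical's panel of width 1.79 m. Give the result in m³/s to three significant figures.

v̄ = v₀.₆ = 0.345 m/s
q = v̄ × d × w = 0.3450 × 2.91 × 1.79 = 1.797 m³/s

1.80 m³/s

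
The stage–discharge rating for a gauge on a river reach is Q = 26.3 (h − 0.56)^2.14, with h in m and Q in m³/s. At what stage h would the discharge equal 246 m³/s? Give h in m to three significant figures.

h − h₀ = (Q/C)^(1/b) = (246/26.3)^(1/2.14) = 2.843 m
h = 0.56 + 2.843 = 3.403 m

3.40 m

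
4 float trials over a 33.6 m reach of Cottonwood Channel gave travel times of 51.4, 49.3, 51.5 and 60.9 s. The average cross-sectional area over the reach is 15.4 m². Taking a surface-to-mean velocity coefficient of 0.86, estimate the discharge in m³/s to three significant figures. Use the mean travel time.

t̄ = (51.4 + 49.3 + 51.5 + 60.9) / 4 = 53.275 s
v_surface = L / t̄ = 33.6 / 53.275 = 0.6307 m/s
v_mean = 0.86 × 0.6307 = 0.5424 m/s
Q = A × v_mean = 15.4 × 0.5424 = 8.353 m³/s

8.35 m³/s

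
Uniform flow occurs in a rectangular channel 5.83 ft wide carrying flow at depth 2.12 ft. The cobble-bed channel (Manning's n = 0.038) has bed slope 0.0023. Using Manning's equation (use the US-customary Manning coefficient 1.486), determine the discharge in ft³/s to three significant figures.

26.6 ft³/s

A = b·y = 5.83 × 2.12 = 12.36 ft²
P = b + 2y = 5.83 + 2×2.12 = 10.07 ft
R = A/P = 12.36/10.07 = 1.227 ft
Q = (1.486/n)·A·R^(2/3)·S^(1/2) = (1.486/0.038) × 12.36 × 1.227^(2/3) × 0.0023^(1/2) = 26.57 ft³/s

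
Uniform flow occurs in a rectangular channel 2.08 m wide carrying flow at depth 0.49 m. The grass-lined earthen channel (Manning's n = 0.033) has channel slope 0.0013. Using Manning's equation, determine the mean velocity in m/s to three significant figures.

A = b·y = 2.08 × 0.49 = 1.019 m²
P = b + 2y = 2.08 + 2×0.49 = 3.060 m
R = A/P = 1.019/3.060 = 0.3331 m
Q = (1/n)·A·R^(2/3)·S^(1/2) = (1/0.033) × 1.019 × 0.3331^(2/3) × 0.0013^(1/2) = 0.5351 m³/s
V = Q/A = 0.5351/1.019 = 0.5250 m/s

0.525 m/s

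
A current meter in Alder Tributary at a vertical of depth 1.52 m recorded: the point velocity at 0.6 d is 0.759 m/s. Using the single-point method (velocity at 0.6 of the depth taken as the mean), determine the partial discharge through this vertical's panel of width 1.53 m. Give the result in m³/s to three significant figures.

1.77 m³/s

v̄ = v₀.₆ = 0.759 m/s
q = v̄ × d × w = 0.7590 × 1.52 × 1.53 = 1.765 m³/s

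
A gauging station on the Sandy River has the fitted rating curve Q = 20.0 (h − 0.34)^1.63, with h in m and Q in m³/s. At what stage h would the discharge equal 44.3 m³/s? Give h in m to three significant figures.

h − h₀ = (Q/C)^(1/b) = (44.3/20.0)^(1/1.63) = 1.629 m
h = 0.34 + 1.629 = 1.969 m

1.97 m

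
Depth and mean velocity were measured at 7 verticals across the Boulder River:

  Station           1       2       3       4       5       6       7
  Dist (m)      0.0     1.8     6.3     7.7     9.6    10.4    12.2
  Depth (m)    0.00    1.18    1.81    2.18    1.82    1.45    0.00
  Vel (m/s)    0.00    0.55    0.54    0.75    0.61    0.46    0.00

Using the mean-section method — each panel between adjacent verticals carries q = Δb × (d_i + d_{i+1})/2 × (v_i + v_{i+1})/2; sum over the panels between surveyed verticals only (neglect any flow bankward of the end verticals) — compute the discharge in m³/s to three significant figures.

Panel 1-2: Δb = 1.8 m, d̄ = (0.00+1.18)/2 = 0.59, v̄ = (0.00+0.55)/2 = 0.275 → q = 1.8×0.59×0.275 = 0.2921 m³/s
Panel 2-3: Δb = 4.5 m, d̄ = (1.18+1.81)/2 = 1.495, v̄ = (0.55+0.54)/2 = 0.545 → q = 4.5×1.495×0.545 = 3.666 m³/s
Panel 3-4: Δb = 1.4 m, d̄ = (1.81+2.18)/2 = 1.995, v̄ = (0.54+0.75)/2 = 0.645 → q = 1.4×1.995×0.645 = 1.801 m³/s
Panel 4-5: Δb = 1.9 m, d̄ = (2.18+1.82)/2 = 2, v̄ = (0.75+0.61)/2 = 0.68 → q = 1.9×2×0.68 = 2.584 m³/s
Panel 5-6: Δb = 0.8 m, d̄ = (1.82+1.45)/2 = 1.635, v̄ = (0.61+0.46)/2 = 0.535 → q = 0.8×1.635×0.535 = 0.6998 m³/s
Panel 6-7: Δb = 1.8 m, d̄ = (1.45+0.00)/2 = 0.725, v̄ = (0.46+0.00)/2 = 0.23 → q = 1.8×0.725×0.23 = 0.3002 m³/s
Q = Σ q = 9.344 m³/s

9.34 m³/s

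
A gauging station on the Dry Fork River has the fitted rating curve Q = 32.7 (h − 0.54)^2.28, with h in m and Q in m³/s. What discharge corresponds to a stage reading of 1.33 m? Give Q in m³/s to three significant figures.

Q = 32.7 × (1.33 − 0.54)^2.28 = 32.7 × 0.79^2.28 = 19.10 m³/s

19.1 m³/s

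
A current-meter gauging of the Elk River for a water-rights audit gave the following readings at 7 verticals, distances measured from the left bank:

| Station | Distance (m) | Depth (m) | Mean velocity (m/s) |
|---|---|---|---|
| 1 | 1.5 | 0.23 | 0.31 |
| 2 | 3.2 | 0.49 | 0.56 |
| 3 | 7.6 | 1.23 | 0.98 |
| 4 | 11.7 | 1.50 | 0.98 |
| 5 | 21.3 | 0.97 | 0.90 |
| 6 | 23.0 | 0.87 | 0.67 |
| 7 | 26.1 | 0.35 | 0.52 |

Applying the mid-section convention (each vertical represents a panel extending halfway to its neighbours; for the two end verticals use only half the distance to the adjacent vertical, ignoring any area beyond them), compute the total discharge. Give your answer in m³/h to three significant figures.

81700 m³/h

w_1 = (3.2 − 1.5)/2 = 0.85 m; q_1 = 0.31 × 0.23 × 0.85 = 0.06061 m³/s
w_2 = (7.6 − 1.5)/2 = 3.05 m; q_2 = 0.56 × 0.49 × 3.05 = 0.8369 m³/s
w_3 = (11.7 − 3.2)/2 = 4.25 m; q_3 = 0.98 × 1.23 × 4.25 = 5.123 m³/s
w_4 = (21.3 − 7.6)/2 = 6.85 m; q_4 = 0.98 × 1.50 × 6.85 = 10.07 m³/s
w_5 = (23.0 − 11.7)/2 = 5.65 m; q_5 = 0.90 × 0.97 × 5.65 = 4.932 m³/s
w_6 = (26.1 − 21.3)/2 = 2.4 m; q_6 = 0.67 × 0.87 × 2.4 = 1.399 m³/s
w_7 = (26.1 − 23.0)/2 = 1.55 m; q_7 = 0.52 × 0.35 × 1.55 = 0.2821 m³/s
Q = Σ qᵢ = 22.70 m³/s
= 22.70 × 3600 = 81730 m³/h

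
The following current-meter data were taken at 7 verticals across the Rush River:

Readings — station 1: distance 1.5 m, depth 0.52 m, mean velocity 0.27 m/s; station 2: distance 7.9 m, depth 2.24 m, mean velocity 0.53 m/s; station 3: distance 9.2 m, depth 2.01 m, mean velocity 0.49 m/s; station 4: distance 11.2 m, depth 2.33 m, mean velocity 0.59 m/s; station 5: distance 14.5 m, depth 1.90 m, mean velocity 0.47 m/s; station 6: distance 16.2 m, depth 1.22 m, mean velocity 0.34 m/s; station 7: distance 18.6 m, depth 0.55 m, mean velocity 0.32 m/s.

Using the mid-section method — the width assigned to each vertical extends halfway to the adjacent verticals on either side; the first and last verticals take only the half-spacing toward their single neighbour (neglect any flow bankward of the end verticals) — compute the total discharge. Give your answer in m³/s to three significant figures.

w_1 = (7.9 − 1.5)/2 = 3.2 m; q_1 = 0.27 × 0.52 × 3.2 = 0.4493 m³/s
w_2 = (9.2 − 1.5)/2 = 3.85 m; q_2 = 0.53 × 2.24 × 3.85 = 4.571 m³/s
w_3 = (11.2 − 7.9)/2 = 1.65 m; q_3 = 0.49 × 2.01 × 1.65 = 1.625 m³/s
w_4 = (14.5 − 9.2)/2 = 2.65 m; q_4 = 0.59 × 2.33 × 2.65 = 3.643 m³/s
w_5 = (16.2 − 11.2)/2 = 2.5 m; q_5 = 0.47 × 1.90 × 2.5 = 2.233 m³/s
w_6 = (18.6 − 14.5)/2 = 2.05 m; q_6 = 0.34 × 1.22 × 2.05 = 0.8503 m³/s
w_7 = (18.6 − 16.2)/2 = 1.2 m; q_7 = 0.32 × 0.55 × 1.2 = 0.2112 m³/s
Q = Σ qᵢ = 13.58 m³/s

13.6 m³/s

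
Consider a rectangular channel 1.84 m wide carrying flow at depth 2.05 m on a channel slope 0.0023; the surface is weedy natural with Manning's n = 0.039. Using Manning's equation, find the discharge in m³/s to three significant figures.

A = b·y = 1.84 × 2.05 = 3.772 m²
P = b + 2y = 1.84 + 2×2.05 = 5.940 m
R = A/P = 3.772/5.940 = 0.6350 m
Q = (1/n)·A·R^(2/3)·S^(1/2) = (1/0.039) × 3.772 × 0.6350^(2/3) × 0.0023^(1/2) = 3.427 m³/s

3.43 m³/s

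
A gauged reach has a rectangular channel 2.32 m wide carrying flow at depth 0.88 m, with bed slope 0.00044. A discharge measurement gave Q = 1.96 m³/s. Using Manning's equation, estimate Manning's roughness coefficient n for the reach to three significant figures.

0.0138

A = b·y = 2.32 × 0.88 = 2.042 m²
P = b + 2y = 2.32 + 2×0.88 = 4.080 m
R = A/P = 2.042/4.080 = 0.5004 m
n = (1/Q)·A·R^(2/3)·S^(1/2) = (1/1.96) × 2.042 × 0.6303 × 0.02098 = 0.01377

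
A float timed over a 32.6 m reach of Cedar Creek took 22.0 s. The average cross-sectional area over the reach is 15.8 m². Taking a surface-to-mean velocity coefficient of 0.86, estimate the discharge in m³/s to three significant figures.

20.1 m³/s

v_surface = L / t̄ = 32.6 / 22 = 1.482 m/s
v_mean = 0.86 × 1.482 = 1.274 m/s
Q = A × v_mean = 15.8 × 1.274 = 20.13 m³/s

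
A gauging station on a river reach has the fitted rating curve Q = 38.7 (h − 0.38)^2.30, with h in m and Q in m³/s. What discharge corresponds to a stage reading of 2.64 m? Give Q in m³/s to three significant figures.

Q = 38.7 × (2.64 − 0.38)^2.30 = 38.7 × 2.26^2.30 = 252.4 m³/s

252 m³/s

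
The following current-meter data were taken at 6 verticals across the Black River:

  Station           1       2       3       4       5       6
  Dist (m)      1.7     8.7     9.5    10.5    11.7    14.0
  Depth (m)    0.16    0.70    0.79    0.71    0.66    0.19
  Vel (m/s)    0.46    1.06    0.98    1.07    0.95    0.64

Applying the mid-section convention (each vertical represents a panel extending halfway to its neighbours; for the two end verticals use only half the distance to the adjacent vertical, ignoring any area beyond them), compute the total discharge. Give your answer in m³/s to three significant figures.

w_1 = (8.7 − 1.7)/2 = 3.5 m; q_1 = 0.46 × 0.16 × 3.5 = 0.2576 m³/s
w_2 = (9.5 − 1.7)/2 = 3.9 m; q_2 = 1.06 × 0.70 × 3.9 = 2.894 m³/s
w_3 = (10.5 − 8.7)/2 = 0.9 m; q_3 = 0.98 × 0.79 × 0.9 = 0.6968 m³/s
w_4 = (11.7 − 9.5)/2 = 1.1 m; q_4 = 1.07 × 0.71 × 1.1 = 0.8357 m³/s
w_5 = (14.0 − 10.5)/2 = 1.75 m; q_5 = 0.95 × 0.66 × 1.75 = 1.097 m³/s
w_6 = (14.0 − 11.7)/2 = 1.15 m; q_6 = 0.64 × 0.19 × 1.15 = 0.1398 m³/s
Q = Σ qᵢ = 5.921 m³/s

5.92 m³/s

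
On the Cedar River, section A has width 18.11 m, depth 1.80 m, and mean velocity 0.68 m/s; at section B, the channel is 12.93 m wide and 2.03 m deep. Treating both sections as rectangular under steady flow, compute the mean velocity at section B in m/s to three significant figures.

Q = A₁V₁ = (18.11×1.80) × 0.68 = 22.17 m³/s
A₂ = 12.93 × 2.03 = 26.25 m²
V₂ = Q/A₂ = 22.17/26.25 = 0.8445 m/s

0.845 m/s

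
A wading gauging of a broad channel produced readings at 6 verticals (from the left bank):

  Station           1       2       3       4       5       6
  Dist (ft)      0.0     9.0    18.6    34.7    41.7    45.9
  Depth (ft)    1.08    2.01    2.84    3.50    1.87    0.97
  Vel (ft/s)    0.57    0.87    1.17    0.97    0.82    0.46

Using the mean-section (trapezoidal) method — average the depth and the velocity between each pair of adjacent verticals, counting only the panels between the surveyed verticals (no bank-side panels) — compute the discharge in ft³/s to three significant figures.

109 ft³/s

Panel 1-2: Δb = 9 ft, d̄ = (1.08+2.01)/2 = 1.545, v̄ = (0.57+0.87)/2 = 0.72 → q = 9×1.545×0.72 = 10.01 ft³/s
Panel 2-3: Δb = 9.6 ft, d̄ = (2.01+2.84)/2 = 2.425, v̄ = (0.87+1.17)/2 = 1.02 → q = 9.6×2.425×1.02 = 23.75 ft³/s
Panel 3-4: Δb = 16.1 ft, d̄ = (2.84+3.50)/2 = 3.17, v̄ = (1.17+0.97)/2 = 1.07 → q = 16.1×3.17×1.07 = 54.61 ft³/s
Panel 4-5: Δb = 7 ft, d̄ = (3.50+1.87)/2 = 2.685, v̄ = (0.97+0.82)/2 = 0.895 → q = 7×2.685×0.895 = 16.82 ft³/s
Panel 5-6: Δb = 4.2 ft, d̄ = (1.87+0.97)/2 = 1.42, v̄ = (0.82+0.46)/2 = 0.64 → q = 4.2×1.42×0.64 = 3.817 ft³/s
Q = Σ q = 109.0 ft³/s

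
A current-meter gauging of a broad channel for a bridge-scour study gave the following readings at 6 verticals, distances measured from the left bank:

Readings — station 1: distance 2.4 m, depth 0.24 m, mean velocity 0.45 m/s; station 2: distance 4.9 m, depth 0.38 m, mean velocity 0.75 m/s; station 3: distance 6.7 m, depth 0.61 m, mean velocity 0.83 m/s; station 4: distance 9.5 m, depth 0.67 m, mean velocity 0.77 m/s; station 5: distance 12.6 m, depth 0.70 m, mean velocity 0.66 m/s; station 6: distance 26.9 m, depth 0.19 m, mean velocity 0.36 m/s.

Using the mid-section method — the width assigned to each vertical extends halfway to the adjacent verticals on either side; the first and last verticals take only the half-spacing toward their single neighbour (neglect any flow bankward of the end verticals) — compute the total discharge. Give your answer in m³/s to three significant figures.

w_1 = (4.9 − 2.4)/2 = 1.25 m; q_1 = 0.45 × 0.24 × 1.25 = 0.1350 m³/s
w_2 = (6.7 − 2.4)/2 = 2.15 m; q_2 = 0.75 × 0.38 × 2.15 = 0.6128 m³/s
w_3 = (9.5 − 4.9)/2 = 2.3 m; q_3 = 0.83 × 0.61 × 2.3 = 1.164 m³/s
w_4 = (12.6 − 6.7)/2 = 2.95 m; q_4 = 0.77 × 0.67 × 2.95 = 1.522 m³/s
w_5 = (26.9 − 9.5)/2 = 8.7 m; q_5 = 0.66 × 0.70 × 8.7 = 4.019 m³/s
w_6 = (26.9 − 12.6)/2 = 7.15 m; q_6 = 0.36 × 0.19 × 7.15 = 0.4891 m³/s
Q = Σ qᵢ = 7.943 m³/s

7.94 m³/s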